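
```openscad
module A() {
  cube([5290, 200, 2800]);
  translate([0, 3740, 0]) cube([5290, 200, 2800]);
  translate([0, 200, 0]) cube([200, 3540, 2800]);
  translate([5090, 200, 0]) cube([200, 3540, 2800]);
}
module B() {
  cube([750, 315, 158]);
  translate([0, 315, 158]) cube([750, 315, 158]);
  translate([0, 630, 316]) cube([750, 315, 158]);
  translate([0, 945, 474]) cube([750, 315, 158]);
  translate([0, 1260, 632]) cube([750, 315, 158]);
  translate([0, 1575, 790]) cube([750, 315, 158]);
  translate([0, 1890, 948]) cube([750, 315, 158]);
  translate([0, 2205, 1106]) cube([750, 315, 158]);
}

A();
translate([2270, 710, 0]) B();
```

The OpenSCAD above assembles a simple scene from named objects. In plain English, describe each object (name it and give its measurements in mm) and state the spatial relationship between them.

A is a box-shaped house frame (walls only): outside footprint 5290×3940 mm, wall height 2800 mm, wall thickness 200 mm. The two y-facing walls run the full x-width; the two x-facing walls fit between the inner faces of the y-facing walls.

B is a run of 8 identical solid stair steps. Each tread is 750×315 mm and each step block is 158 mm high. Step 1 rests on the floor; step k is offset from step 1 by (k−1)×315 mm in y and (k−1)×158 mm in z.

The staircase sits inside the house frame, centred.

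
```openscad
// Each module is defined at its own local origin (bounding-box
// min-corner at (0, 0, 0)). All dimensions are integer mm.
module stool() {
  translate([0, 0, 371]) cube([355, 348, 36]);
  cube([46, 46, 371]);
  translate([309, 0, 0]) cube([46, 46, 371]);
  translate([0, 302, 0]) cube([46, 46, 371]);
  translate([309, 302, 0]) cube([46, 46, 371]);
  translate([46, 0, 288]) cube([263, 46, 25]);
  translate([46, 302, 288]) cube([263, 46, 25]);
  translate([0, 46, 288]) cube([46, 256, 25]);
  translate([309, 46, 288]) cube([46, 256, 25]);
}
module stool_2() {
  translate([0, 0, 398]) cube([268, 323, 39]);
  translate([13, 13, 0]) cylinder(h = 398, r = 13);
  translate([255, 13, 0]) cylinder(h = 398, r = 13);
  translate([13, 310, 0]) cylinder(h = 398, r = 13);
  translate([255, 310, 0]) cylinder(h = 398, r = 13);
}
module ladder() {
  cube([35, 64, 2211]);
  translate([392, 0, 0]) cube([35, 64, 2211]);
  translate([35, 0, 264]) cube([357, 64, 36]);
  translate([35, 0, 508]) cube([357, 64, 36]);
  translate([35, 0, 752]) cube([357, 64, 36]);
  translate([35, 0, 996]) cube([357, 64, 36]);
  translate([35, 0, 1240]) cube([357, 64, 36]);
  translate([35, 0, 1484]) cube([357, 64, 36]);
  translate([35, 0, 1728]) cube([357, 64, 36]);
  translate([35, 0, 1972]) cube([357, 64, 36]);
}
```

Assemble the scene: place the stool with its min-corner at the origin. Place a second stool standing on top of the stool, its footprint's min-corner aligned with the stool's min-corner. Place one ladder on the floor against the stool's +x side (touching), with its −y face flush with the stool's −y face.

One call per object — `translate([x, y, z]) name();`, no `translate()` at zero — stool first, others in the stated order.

stool();
translate([0, 0, 407]) stool_2();
translate([355, 0, 0]) ladder();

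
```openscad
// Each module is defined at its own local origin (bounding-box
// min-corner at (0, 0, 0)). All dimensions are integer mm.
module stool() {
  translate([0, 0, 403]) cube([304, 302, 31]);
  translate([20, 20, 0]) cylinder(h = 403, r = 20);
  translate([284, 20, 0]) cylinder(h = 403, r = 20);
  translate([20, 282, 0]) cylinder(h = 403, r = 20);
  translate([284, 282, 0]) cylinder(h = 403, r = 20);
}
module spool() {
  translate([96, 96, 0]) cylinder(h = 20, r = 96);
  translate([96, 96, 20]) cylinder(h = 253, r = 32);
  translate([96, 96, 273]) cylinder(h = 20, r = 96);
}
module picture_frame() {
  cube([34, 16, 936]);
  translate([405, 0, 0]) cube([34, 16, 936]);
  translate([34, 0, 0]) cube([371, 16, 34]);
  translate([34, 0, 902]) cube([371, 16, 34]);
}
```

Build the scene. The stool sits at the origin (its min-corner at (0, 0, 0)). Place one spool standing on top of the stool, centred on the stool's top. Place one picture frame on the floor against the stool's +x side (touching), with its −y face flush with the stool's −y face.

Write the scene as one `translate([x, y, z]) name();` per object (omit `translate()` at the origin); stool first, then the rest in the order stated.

stool();
translate([56, 55, 434]) spool();
translate([304, 0, 0]) picture_frame();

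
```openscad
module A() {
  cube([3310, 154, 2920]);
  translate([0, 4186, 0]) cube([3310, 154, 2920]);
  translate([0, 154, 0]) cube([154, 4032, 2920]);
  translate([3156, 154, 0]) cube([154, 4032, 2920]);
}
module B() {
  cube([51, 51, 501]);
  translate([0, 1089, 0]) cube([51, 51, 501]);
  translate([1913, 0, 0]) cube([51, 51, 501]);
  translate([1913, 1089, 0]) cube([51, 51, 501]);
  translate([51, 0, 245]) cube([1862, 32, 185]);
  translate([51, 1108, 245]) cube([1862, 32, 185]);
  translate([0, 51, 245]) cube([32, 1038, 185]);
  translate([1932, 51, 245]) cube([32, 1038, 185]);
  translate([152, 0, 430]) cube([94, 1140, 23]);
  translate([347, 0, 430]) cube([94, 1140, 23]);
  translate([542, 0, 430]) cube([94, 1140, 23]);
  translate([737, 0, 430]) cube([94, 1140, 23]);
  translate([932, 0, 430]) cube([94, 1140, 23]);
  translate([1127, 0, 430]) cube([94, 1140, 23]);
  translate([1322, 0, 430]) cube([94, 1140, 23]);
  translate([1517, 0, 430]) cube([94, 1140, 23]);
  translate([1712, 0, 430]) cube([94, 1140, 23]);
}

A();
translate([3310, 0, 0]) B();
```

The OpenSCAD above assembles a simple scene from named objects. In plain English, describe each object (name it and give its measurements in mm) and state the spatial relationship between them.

A is a box-shaped house frame (walls only): outside footprint 3310×4340 mm, wall height 2920 mm, wall thickness 154 mm. The two y-facing walls run the full x-width; the two x-facing walls fit between the inner faces of the y-facing walls.

B is a bed frame 1964 mm long (x) by 1140 mm wide (y). Four 51×51 mm corner posts, 501 mm tall, at the corners of the footprint. Four rails of 32 mm thickness and 185 mm height run between adjacent posts with their undersides at z = 245 mm, their outer faces flush with the outside of the frame (the two x-running rails run between the posts' inner faces; the two y-running rails run between the posts' inner faces). 9 slats, each 94 mm wide (x) and 23 mm thick, lie across the top of the two x-running rails, running the full 1140 mm width of the frame in y; the slats are evenly spaced along x between the inner faces of the end posts with equal gaps (rounded down to the nearest mm) at the −x end and between each pair — any rounding remainder accumulates at the +x end.

The bed frame is against the house frame's +x side, with their −y faces flush.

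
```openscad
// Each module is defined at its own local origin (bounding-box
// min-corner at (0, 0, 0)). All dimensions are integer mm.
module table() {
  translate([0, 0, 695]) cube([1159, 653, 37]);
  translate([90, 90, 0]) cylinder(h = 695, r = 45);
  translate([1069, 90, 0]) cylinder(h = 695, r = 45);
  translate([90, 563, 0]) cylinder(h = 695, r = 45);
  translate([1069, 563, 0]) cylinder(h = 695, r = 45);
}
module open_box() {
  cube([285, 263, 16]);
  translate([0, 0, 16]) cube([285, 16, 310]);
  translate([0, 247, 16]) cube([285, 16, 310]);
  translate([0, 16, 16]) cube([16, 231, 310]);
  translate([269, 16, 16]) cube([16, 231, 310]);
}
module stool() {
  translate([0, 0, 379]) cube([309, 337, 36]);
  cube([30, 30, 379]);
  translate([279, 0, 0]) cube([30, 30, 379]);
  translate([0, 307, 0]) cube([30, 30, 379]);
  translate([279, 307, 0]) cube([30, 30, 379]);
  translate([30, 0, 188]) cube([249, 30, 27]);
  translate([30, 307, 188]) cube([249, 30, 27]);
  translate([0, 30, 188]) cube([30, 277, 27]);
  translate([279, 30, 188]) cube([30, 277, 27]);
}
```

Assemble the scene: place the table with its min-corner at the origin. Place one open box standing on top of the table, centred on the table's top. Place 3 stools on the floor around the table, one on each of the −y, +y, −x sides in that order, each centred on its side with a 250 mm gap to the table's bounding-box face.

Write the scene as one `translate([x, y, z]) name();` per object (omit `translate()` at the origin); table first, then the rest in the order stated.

table();
translate([437, 195, 732]) open_box();
translate([425, -587, 0]) stool();
translate([425, 903, 0]) stool();
translate([-559, 158, 0]) stool();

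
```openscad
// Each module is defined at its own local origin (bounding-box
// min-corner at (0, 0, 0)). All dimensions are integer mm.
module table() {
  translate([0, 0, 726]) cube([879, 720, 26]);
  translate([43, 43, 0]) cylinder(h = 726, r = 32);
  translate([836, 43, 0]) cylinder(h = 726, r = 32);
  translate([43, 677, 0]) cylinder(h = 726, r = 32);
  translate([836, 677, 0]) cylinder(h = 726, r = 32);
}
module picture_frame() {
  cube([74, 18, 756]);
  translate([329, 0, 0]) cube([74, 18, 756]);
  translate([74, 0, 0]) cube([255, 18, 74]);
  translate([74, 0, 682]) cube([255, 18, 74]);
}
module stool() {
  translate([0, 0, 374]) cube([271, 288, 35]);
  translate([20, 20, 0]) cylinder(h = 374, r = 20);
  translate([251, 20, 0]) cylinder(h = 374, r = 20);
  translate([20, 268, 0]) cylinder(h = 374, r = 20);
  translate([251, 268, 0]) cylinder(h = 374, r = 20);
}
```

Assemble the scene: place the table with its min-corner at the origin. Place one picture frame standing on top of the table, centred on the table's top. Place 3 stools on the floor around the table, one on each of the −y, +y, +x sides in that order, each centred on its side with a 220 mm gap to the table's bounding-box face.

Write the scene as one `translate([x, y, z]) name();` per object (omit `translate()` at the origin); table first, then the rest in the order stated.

table();
translate([238, 351, 752]) picture_frame();
translate([304, -508, 0]) stool();
translate([304, 940, 0]) stool();
translate([1099, 216, 0]) stool();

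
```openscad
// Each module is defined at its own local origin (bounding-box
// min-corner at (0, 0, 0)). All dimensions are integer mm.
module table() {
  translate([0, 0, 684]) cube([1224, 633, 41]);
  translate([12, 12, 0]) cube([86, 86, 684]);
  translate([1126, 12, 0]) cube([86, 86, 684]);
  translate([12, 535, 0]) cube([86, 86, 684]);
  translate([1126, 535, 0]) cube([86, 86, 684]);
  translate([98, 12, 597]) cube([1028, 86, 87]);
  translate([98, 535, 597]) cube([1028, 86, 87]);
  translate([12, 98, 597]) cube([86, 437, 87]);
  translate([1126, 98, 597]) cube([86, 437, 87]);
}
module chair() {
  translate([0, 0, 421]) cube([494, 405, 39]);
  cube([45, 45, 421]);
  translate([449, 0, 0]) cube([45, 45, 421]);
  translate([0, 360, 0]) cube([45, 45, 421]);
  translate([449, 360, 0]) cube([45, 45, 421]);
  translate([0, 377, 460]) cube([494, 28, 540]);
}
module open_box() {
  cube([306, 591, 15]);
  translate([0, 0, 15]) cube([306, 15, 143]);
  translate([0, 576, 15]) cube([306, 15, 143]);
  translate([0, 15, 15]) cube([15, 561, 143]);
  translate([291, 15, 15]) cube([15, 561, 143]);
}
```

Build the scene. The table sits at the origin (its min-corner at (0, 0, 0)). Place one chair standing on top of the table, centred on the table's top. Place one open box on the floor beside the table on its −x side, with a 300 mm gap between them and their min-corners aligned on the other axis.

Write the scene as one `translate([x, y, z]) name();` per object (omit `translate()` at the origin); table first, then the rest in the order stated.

table();
translate([365, 114, 725]) chair();
translate([-606, 0, 0]) open_box();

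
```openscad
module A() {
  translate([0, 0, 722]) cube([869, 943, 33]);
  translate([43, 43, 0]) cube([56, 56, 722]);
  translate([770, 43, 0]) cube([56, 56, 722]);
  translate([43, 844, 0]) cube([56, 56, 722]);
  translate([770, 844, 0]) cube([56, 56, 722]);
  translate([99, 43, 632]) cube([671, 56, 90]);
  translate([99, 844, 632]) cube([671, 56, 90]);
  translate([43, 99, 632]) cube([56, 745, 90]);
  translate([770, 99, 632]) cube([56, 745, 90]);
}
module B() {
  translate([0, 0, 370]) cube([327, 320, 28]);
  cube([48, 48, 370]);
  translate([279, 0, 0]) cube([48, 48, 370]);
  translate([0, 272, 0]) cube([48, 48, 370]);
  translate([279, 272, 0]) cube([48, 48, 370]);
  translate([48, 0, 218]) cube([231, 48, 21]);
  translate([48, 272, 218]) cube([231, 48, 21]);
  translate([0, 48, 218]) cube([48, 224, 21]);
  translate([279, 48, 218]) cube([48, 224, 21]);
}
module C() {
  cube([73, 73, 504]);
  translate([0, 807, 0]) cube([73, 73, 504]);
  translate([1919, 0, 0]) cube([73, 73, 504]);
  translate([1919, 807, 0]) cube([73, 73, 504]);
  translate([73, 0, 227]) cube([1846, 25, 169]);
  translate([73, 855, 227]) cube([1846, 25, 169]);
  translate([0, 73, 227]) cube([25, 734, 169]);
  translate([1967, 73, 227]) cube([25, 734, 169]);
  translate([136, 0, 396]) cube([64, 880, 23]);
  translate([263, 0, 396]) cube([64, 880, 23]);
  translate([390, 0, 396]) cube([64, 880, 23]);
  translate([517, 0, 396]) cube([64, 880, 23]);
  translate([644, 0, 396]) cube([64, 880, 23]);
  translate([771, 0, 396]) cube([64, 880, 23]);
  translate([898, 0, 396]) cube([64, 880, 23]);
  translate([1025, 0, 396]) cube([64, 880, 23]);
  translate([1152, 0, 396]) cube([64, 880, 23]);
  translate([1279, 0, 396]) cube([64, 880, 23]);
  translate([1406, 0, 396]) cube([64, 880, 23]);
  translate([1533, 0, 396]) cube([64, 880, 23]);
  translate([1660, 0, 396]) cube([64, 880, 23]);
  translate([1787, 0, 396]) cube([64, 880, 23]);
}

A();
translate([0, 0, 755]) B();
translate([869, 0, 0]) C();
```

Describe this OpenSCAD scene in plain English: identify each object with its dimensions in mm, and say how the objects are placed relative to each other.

A is a table: top 869 mm (x) × 943 mm (y), 33 mm thick, upper face at z = 755 mm, on four 56×56 mm square legs, each inset 43 mm from the nearest pair of top edges, running from z = 0 to the bottom of the top. Four apron rails, 56 mm thick and 90 mm tall, run between adjacent legs with their top edges flush with the underside of the top and their outer faces flush with the legs' outer faces.

B is a four-legged stool. The seat is a 327×320×28 mm slab whose top surface is at z = 398 mm; four square legs, each 48×48 mm in cross-section, run from the floor (z = 0) to the underside of the seat, each flush with a corner of the seat. Four stretchers, 48 mm wide and 21 mm tall, connect adjacent legs with their undersides at z = 218 mm, each running between the inner faces of the legs it joins and aligned with the legs' outer faces on the other axis.

C is a bed frame 1992 mm long (x) by 880 mm wide (y). Four 73×73 mm corner posts, 504 mm tall, at the corners of the footprint. Four rails of 25 mm thickness and 169 mm height run between adjacent posts with their undersides at z = 227 mm, their outer faces flush with the outside of the frame (the two x-running rails run between the posts' inner faces; the two y-running rails run between the posts' inner faces). 14 slats, each 64 mm wide (x) and 23 mm thick, lie across the top of the two x-running rails, running the full 880 mm width of the frame in y; the slats are evenly spaced along x between the inner faces of the end posts with equal gaps (rounded down to the nearest mm) at the −x end and between each pair — any rounding remainder accumulates at the +x end.

The stool is on top of the table. The bed frame is against the table's +x side, with their −y faces flush.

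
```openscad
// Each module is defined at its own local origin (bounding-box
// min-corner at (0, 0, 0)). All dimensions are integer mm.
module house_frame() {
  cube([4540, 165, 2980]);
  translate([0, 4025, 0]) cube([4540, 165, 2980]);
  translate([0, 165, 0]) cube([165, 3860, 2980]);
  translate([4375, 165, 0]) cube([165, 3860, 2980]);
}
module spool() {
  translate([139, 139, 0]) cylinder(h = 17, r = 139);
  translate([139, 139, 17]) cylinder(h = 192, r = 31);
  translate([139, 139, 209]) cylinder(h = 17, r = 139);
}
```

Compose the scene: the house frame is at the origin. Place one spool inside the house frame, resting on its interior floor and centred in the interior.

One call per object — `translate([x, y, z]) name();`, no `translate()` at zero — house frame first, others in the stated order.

house_frame();
translate([2131, 1956, 0]) spool();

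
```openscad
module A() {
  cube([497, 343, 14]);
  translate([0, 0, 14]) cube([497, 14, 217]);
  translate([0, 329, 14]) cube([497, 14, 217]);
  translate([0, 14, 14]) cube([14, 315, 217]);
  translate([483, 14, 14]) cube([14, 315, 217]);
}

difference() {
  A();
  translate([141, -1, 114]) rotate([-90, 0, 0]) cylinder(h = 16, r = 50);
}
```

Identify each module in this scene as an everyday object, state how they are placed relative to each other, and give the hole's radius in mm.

The subtracted cylinder has r = 50 mm.

A is an open box. The open box has a circular hole through its front wall. The hole's radius is 50 mm.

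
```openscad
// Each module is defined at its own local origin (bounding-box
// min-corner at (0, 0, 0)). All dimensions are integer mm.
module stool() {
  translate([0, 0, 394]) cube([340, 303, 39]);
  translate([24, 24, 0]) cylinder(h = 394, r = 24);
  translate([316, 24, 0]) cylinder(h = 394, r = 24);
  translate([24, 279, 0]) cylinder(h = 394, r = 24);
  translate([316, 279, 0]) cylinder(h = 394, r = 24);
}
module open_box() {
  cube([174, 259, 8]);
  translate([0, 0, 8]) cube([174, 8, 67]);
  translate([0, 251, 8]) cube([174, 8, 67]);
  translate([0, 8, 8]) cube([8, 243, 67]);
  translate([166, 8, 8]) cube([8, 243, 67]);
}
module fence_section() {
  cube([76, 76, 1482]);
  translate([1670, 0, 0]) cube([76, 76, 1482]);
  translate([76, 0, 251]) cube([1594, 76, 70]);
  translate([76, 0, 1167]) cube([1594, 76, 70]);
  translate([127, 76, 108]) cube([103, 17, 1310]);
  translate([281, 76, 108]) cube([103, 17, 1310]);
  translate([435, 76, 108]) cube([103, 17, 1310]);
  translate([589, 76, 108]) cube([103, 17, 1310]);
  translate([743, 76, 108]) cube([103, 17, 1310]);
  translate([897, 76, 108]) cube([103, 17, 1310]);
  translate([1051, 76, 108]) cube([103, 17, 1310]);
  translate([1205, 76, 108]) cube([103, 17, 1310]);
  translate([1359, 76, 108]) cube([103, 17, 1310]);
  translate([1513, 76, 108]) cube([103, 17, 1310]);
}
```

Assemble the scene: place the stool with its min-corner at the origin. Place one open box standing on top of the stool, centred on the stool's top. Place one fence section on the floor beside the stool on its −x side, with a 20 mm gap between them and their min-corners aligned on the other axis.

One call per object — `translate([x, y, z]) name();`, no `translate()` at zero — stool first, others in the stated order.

stool();
translate([83, 22, 433]) open_box();
translate([-1766, 0, 0]) fence_section();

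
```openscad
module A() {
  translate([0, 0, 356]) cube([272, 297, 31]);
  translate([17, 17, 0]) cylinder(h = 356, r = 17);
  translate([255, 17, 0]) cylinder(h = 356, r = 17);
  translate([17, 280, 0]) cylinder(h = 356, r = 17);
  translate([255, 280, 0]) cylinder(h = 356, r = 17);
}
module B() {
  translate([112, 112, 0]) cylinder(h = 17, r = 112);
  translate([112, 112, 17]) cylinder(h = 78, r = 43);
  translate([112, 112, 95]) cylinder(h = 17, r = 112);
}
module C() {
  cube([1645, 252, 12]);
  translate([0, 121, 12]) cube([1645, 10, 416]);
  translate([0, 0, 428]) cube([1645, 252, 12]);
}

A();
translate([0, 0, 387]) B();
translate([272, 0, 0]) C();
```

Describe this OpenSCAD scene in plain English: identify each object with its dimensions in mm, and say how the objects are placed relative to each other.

A is a four-legged stool. The seat is a 272×297×31 mm slab whose top surface is at z = 387 mm; four round legs, each 34 mm in diameter, run from the floor (z = 0) to the underside of the seat, each leg's axis is inset half a diameter from the nearest pair of seat edges (so the leg's bounding box is flush with the corner).

B is a spool: two coaxial disc flanges of radius 112 mm and thickness 17 mm, joined by a core cylinder of radius 43 mm and height 78 mm. The lower flange rests on z = 0 and the three cylinders share a vertical axis.

C is an I-beam lying along x, 1645 mm long. Overall section height 440 mm. Two flanges 252 mm wide (y) and 12 mm thick, one on the floor and one at the top; a web 10 mm thick runs between them, centred on the flange width.

The spool is on top of the stool. The I-beam is against the stool's +x side, with their −y faces flush.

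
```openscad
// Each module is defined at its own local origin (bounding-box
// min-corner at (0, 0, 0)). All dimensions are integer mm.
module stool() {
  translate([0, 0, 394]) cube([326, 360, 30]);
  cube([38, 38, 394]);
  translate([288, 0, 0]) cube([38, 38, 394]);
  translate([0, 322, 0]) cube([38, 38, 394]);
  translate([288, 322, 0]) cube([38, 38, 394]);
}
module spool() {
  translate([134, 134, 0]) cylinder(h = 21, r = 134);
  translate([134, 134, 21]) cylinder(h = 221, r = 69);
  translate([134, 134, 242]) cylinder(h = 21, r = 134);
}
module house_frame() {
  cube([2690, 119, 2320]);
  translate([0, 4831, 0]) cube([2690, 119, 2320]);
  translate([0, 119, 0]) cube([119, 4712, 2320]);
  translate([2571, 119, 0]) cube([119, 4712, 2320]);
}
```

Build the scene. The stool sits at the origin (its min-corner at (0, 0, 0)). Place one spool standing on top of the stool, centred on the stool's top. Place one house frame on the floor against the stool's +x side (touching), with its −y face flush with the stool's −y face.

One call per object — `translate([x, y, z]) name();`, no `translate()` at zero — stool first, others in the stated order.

stool();
translate([29, 46, 424]) spool();
translate([326, 0, 0]) house_frame();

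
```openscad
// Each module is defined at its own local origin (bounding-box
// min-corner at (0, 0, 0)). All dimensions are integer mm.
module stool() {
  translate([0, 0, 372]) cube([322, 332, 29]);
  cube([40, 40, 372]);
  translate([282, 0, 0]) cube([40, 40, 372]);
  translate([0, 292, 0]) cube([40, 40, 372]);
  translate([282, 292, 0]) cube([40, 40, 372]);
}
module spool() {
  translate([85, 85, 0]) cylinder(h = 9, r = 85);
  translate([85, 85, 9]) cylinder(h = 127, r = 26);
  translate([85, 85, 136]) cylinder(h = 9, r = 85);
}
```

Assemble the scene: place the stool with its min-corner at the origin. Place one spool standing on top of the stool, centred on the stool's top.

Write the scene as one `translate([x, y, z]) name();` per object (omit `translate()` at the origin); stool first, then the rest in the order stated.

stool();
translate([76, 81, 401]) spool();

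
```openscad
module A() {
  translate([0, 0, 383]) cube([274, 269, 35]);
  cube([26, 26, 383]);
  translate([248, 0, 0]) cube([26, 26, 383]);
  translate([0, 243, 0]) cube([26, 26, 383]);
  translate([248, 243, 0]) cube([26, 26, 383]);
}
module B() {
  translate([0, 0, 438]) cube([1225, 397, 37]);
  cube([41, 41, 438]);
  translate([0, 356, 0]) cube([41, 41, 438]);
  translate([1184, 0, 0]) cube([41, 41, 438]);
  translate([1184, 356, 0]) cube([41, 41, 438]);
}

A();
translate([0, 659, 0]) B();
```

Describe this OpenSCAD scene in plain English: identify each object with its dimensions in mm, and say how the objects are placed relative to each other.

A is a four-legged stool. The seat is a 274×269×35 mm slab whose top surface is at z = 418 mm; four square legs, each 26×26 mm in cross-section, run from the floor (z = 0) to the underside of the seat, each flush with a corner of the seat.

B is a long wooden bench with a 1225 mm (x) × 397 mm (y) seat, 37 mm thick, its top surface 475 mm above the floor. Four 41 mm square legs at the seat corners, flush with the edges, run from z = 0 to the seat underside.

The bench is on the floor beside the stool on its +y side.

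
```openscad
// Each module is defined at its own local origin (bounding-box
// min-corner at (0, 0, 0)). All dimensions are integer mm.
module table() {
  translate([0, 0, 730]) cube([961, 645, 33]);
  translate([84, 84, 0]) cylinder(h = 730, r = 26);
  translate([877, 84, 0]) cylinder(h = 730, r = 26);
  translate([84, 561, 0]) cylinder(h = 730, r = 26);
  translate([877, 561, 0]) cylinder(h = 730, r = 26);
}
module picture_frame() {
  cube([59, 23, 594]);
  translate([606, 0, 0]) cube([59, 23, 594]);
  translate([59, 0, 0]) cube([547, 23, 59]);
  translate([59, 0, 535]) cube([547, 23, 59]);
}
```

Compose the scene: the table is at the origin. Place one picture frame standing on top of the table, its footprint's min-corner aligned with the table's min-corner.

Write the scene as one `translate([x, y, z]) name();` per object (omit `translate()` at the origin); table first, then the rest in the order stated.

table();
translate([0, 0, 763]) picture_frame();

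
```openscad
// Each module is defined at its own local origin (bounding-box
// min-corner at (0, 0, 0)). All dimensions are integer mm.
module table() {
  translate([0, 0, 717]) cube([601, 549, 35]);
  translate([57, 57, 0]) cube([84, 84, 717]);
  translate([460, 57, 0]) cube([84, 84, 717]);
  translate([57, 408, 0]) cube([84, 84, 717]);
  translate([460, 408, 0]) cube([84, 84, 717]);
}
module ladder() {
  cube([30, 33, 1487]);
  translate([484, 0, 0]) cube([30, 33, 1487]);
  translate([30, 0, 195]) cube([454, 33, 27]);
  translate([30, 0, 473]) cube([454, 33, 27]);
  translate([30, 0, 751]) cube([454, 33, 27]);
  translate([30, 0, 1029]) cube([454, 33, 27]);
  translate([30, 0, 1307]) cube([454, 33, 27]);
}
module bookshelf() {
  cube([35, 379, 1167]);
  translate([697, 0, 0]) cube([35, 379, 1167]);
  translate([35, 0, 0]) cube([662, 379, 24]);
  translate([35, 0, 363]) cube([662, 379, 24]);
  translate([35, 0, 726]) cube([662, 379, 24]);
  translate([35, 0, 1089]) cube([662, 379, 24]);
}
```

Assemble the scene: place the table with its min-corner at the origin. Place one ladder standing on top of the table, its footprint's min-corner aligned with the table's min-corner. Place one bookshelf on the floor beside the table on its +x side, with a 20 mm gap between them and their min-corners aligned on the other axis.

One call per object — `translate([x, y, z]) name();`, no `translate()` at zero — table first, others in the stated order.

table();
translate([0, 0, 752]) ladder();
translate([621, 0, 0]) bookshelf();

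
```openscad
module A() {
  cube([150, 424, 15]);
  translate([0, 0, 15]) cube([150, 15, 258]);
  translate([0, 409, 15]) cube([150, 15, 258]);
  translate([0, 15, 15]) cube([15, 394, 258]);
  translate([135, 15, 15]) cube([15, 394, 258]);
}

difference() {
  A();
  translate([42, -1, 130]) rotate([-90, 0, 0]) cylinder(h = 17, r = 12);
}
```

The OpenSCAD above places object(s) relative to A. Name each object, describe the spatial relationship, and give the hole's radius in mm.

The subtracted cylinder has r = 12 mm.

A is an open box. The open box has a circular hole through its front wall. The hole's radius is 12 mm.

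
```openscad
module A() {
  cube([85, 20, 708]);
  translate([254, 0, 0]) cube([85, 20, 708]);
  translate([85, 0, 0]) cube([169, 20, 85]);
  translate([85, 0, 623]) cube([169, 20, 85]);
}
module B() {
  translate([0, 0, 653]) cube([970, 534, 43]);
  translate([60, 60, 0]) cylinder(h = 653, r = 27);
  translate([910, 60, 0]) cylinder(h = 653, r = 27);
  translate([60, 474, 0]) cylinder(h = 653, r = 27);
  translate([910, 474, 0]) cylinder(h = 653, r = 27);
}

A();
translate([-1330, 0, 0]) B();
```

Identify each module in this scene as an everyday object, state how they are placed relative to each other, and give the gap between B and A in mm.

A is a picture frame. B is a table. The table is on the floor beside the picture frame on its −x side. The gap between the table and the picture frame is 360 mm.

The table's nearest face is 360 mm from the picture frame's −x face.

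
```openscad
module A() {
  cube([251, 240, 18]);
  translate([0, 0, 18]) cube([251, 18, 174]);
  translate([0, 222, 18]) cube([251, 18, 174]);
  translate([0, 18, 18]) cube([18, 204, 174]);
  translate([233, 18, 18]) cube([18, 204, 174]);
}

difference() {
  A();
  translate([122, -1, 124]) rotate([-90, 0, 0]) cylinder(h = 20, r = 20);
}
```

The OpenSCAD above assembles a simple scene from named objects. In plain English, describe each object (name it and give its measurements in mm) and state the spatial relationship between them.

A is an open-topped rectangular box: outside dimensions 251×240×192 mm, with a uniform wall and base thickness of 18 mm. The base is a full 251×240 slab on the floor; four walls sit on top of the base. The front and back walls (the −y and +y sides) span the full width; the two side walls fit between them.

The open box has a circular hole of radius 20 mm through its front wall, centred at (x = 122, z = 124).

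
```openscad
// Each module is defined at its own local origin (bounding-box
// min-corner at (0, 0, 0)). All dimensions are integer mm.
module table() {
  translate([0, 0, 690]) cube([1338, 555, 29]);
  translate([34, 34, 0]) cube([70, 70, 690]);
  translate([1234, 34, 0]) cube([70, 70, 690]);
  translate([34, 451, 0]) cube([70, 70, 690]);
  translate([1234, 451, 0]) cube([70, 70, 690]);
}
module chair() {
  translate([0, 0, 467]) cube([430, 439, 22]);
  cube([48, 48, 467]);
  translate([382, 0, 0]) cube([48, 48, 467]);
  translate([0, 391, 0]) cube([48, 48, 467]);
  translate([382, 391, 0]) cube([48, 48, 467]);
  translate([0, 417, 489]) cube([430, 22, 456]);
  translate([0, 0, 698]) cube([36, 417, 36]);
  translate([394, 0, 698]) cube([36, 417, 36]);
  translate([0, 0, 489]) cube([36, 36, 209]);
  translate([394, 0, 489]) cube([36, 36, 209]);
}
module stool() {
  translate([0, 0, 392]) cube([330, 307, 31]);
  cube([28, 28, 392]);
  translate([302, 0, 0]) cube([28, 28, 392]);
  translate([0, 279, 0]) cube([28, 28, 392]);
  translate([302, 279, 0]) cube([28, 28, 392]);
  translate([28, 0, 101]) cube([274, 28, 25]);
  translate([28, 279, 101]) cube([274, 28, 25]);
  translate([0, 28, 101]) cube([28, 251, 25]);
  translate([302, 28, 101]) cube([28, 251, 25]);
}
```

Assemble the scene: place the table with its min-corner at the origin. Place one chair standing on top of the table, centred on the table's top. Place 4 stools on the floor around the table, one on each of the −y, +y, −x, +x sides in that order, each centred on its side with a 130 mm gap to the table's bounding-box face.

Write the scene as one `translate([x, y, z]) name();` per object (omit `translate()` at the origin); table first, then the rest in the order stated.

table();
translate([454, 58, 719]) chair();
translate([504, -437, 0]) stool();
translate([504, 685, 0]) stool();
translate([-460, 124, 0]) stool();
translate([1468, 124, 0]) stool();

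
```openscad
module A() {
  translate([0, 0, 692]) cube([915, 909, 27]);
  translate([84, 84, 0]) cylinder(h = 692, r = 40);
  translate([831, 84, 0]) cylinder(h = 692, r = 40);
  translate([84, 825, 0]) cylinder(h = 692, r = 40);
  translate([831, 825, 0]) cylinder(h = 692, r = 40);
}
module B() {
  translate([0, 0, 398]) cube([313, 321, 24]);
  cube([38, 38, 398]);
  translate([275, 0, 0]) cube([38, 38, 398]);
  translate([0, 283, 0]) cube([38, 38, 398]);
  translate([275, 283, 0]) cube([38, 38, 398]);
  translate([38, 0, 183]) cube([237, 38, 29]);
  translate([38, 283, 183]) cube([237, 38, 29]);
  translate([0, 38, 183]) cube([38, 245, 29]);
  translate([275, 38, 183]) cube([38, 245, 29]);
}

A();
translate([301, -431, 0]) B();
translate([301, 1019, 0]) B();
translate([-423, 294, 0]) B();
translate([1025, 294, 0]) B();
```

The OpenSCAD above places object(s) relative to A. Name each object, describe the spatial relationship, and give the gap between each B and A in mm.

A is a table. B is a stool. Four stools sit around the table at the −y, +y, −x, +x sides. The gap between each stool and the table is 110 mm.

Each stool's nearest face is 110 mm from the table's bounding box.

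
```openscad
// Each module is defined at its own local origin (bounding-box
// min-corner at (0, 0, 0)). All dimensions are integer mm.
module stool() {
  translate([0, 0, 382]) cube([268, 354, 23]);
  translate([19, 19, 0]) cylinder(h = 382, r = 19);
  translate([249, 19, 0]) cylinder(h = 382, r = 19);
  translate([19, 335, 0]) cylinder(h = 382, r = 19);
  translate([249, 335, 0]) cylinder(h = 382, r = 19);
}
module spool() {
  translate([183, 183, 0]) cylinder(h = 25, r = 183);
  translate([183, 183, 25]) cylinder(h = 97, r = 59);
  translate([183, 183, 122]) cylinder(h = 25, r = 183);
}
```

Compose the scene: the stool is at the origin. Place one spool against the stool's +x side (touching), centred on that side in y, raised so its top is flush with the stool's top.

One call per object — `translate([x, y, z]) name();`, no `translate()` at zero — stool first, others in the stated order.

stool();
translate([268, -6, 258]) spool();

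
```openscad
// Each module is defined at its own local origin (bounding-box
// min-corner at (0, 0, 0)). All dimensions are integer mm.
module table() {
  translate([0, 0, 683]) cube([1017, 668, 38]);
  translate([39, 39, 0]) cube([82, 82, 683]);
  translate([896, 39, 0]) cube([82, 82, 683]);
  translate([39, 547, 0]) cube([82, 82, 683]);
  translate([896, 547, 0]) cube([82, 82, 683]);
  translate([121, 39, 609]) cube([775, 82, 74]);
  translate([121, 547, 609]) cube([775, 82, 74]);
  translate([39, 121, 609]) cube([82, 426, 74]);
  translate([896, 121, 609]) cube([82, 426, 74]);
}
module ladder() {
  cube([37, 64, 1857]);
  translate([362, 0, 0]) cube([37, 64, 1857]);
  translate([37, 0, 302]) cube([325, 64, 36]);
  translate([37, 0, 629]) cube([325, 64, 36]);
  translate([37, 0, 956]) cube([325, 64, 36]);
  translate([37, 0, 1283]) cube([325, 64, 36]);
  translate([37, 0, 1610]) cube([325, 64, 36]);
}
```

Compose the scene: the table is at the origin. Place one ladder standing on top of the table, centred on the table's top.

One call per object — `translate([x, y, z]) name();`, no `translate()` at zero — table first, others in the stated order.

table();
translate([309, 302, 721]) ladder();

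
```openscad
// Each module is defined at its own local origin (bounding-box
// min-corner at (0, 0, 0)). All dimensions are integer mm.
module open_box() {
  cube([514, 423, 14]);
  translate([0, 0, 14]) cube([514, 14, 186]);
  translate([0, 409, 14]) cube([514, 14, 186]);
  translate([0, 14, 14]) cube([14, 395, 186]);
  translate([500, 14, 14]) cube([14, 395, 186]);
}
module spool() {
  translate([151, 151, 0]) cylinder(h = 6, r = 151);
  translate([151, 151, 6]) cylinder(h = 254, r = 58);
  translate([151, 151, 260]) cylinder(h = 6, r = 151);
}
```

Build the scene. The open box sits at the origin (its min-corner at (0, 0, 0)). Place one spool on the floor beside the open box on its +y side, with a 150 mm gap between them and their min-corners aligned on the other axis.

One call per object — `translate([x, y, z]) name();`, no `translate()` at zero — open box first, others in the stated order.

open_box();
translate([0, 573, 0]) spool();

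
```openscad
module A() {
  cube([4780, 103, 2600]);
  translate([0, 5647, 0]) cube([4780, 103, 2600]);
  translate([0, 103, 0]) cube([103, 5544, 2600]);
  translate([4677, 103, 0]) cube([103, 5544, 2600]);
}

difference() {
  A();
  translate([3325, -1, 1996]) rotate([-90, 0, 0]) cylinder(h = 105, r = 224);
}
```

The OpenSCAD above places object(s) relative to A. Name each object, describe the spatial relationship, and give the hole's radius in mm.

A is a house frame. The house frame has a circular hole through its front wall. The hole's radius is 224 mm.

The subtracted cylinder has r = 224 mm.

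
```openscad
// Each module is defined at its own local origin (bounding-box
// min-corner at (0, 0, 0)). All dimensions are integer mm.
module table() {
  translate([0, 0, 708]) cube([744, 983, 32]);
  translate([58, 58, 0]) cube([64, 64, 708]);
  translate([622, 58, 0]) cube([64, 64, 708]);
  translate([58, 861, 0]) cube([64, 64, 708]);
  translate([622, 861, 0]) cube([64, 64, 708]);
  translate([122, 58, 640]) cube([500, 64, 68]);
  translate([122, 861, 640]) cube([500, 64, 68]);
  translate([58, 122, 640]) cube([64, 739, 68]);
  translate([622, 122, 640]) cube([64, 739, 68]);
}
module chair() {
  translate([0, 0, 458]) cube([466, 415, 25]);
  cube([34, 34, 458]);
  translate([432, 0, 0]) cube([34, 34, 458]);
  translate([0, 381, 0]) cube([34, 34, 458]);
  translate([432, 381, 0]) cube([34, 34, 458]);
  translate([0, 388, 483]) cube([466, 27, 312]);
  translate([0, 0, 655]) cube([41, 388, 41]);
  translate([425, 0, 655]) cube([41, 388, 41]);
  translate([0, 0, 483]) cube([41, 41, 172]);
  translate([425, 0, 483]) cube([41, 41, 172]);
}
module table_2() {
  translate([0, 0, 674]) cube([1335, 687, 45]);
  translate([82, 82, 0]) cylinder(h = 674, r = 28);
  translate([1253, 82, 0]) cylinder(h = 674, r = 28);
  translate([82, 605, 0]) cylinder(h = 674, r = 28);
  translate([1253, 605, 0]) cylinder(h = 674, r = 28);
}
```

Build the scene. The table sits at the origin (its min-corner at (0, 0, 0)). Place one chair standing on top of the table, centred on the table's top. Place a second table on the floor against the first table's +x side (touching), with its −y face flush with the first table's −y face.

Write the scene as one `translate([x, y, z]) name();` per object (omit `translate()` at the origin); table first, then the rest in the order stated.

table();
translate([139, 284, 740]) chair();
translate([744, 0, 0]) table_2();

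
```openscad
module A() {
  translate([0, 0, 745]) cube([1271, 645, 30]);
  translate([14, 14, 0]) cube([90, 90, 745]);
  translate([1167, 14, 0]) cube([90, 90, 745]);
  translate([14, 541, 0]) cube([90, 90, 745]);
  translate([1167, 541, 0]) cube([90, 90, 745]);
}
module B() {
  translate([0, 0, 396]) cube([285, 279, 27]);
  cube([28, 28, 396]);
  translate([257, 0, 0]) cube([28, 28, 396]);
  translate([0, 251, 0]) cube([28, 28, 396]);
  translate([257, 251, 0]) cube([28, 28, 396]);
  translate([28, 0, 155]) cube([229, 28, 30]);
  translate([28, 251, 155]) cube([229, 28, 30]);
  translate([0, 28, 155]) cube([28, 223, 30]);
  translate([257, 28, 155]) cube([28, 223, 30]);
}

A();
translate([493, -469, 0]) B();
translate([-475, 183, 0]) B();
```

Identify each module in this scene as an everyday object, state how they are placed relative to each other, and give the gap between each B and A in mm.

A is a table. B is a stool. Two stools sit around the table at the −y, −x sides. The gap between each stool and the table is 190 mm.

Each stool's nearest face is 190 mm from the table's bounding box.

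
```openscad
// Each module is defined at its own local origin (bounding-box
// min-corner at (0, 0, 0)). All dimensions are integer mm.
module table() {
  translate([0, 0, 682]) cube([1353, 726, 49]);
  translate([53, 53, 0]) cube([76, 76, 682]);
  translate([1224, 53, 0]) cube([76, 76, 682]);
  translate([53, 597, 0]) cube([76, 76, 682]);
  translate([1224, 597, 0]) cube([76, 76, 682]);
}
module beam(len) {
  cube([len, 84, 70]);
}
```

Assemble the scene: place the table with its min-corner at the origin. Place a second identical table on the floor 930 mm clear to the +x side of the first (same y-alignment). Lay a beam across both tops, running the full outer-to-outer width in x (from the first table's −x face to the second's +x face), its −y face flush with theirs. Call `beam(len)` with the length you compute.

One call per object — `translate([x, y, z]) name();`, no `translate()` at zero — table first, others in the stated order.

table();
translate([2283, 0, 0]) table();
translate([0, 0, 731]) beam(3636);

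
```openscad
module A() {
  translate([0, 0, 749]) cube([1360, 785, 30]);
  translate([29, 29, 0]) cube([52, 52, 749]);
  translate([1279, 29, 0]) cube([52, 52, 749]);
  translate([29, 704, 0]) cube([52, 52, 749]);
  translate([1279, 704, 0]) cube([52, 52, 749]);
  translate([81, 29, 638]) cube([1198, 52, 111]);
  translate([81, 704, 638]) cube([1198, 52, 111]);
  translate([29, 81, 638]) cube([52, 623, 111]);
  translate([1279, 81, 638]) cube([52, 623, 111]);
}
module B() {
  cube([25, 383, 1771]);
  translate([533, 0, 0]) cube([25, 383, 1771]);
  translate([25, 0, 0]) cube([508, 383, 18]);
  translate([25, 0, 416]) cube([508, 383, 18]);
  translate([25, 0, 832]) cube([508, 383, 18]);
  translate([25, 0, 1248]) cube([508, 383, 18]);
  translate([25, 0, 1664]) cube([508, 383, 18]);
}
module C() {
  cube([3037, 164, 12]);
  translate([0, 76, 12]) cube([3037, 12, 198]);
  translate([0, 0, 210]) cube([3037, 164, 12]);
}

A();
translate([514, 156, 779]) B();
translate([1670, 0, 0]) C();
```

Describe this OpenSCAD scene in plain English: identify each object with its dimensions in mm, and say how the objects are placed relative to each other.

A is a table with a 1360×785 mm rectangular top, 30 mm thick, top surface at z = 779 mm, supported by four 52×52 mm square legs, each inset 29 mm from the nearest pair of top edges, running from the floor. Four apron rails, 52 mm thick and 111 mm tall, run between adjacent legs with their top edges flush with the underside of the top and their outer faces flush with the legs' outer faces.

B is an open bookshelf. Two side panels, each 25 mm thick, 383 mm deep and 1771 mm tall, stand 558 mm apart (outside-to-outside). Between them sit 5 shelves, each 18 mm thick and 383 mm deep, spanning the full gap between the sides. The bottom shelf rests on the floor (its underside at z = 0) and the clear gap between one shelf's top and the next shelf's underside is 398 mm.

C is an I-beam lying along x, 3037 mm long. Overall section height 222 mm. Two flanges 164 mm wide (y) and 12 mm thick, one on the floor and one at the top; a web 12 mm thick runs between them, centred on the flange width.

The bookshelf is on top of the table. The I-beam is on the floor beside the table on its +x side.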